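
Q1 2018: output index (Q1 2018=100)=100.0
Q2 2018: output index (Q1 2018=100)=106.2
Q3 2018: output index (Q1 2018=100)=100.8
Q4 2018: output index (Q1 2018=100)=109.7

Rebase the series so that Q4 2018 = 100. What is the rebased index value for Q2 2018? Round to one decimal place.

96.8

Rebased(Q2 2018) = 106.2 / 109.7 × 100 = 96.8095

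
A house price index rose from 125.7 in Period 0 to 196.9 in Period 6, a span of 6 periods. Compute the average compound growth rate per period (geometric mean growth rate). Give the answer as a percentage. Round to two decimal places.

7.77%

Growth factor = (196.9/125.7)^(1/6) = (1.566428)^(1/6) = 1.077668
Growth rate = 1.077668 − 1 = 0.077668 = 7.7668%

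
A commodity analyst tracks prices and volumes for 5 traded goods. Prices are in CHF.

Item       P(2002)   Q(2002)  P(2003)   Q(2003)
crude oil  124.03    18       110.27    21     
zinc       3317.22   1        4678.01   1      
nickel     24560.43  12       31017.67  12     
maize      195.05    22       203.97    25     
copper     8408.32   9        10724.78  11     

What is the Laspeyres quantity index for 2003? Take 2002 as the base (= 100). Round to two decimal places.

104.67

Laspeyres quantity index uses base-period prices as weights.
ΣP(2002)·Q(2003) = 124.03×21 + 3317.22×1 + 24560.43×12 + 195.05×25 + 8408.32×11 = 2604.63 + 3317.22 + 294725.16 + 4876.25 + 92491.52 = 398014.78
ΣP(2002)·Q(2002) = 124.03×18 + 3317.22×1 + 24560.43×12 + 195.05×22 + 8408.32×9 = 2232.54 + 3317.22 + 294725.16 + 4291.1 + 75674.88 = 380240.9
Index = 398014.78 / 380240.9 × 100 = 104.6744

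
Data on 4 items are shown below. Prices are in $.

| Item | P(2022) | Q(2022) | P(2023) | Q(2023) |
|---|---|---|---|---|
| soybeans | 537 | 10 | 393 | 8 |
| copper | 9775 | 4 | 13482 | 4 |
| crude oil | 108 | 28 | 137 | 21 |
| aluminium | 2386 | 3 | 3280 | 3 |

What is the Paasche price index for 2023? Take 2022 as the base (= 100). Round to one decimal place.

Paasche price index uses current-period quantities as weights.
ΣP(2023)·Q(2023) = 393×8 + 13482×4 + 137×21 + 3280×3 = 3144 + 53928 + 2877 + 9840 = 69789
ΣP(2022)·Q(2023) = 537×8 + 9775×4 + 108×21 + 2386×3 = 4296 + 39100 + 2268 + 7158 = 52822
Index = 69789 / 52822 × 100 = 132.1211

132.1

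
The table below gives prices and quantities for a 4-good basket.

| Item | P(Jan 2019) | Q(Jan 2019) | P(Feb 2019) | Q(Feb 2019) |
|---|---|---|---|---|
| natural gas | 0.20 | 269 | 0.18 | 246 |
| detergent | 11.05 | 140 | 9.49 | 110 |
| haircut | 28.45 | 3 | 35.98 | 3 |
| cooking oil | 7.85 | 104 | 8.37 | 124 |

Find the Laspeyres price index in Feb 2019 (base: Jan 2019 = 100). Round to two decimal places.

94.12

Laspeyres price index uses base-period quantities as weights.
ΣP(Feb 2019)·Q(Jan 2019) = 0.18×269 + 9.49×140 + 35.98×3 + 8.37×104 = 48.42 + 1328.6 + 107.94 + 870.48 = 2355.44
ΣP(Jan 2019)·Q(Jan 2019) = 0.20×269 + 11.05×140 + 28.45×3 + 7.85×104 = 53.8 + 1547 + 85.35 + 816.4 = 2502.55
Index = 2355.44 / 2502.55 × 100 = 94.1216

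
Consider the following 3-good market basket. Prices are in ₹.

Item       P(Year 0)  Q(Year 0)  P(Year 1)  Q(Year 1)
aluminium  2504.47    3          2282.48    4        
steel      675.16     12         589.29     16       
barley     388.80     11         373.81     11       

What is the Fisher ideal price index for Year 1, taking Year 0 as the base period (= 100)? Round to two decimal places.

90.49

Laspeyres component (base-period weights):
ΣP(Year 1)Q(Year 0) = 2282.48×3 + 589.29×12 + 373.81×11 = 6847.44 + 7071.48 + 4111.91 = 18030.83
ΣP(Year 0)Q(Year 0) = 2504.47×3 + 675.16×12 + 388.80×11 = 7513.41 + 8101.92 + 4276.8 = 19892.13
L = 18030.83 / 19892.13 × 100 = 90.6430
Paasche component (current-period weights):
ΣP(Year 1)Q(Year 1) = 2282.48×4 + 589.29×16 + 373.81×11 = 9129.92 + 9428.64 + 4111.91 = 22670.47
ΣP(Year 0)Q(Year 1) = 2504.47×4 + 675.16×16 + 388.80×11 = 10017.88 + 10802.56 + 4276.8 = 25097.24
P = 22670.47 / 25097.24 × 100 = 90.3305
Fisher = √(L × P) = √(90.6430 × 90.3305) = 90.4866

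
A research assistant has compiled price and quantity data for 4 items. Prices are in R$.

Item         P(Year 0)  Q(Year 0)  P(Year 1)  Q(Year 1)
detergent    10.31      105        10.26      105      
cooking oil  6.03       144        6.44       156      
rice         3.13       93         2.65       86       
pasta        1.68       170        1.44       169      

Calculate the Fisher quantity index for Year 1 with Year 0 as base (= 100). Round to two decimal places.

102.11

Laspeyres component (base-period weights):
ΣP(Year 0)Q(Year 1) = 10.31×105 + 6.03×156 + 3.13×86 + 1.68×169 = 1082.55 + 940.68 + 269.18 + 283.92 = 2576.33
ΣP(Year 0)Q(Year 0) = 10.31×105 + 6.03×144 + 3.13×93 + 1.68×170 = 1082.55 + 868.32 + 291.09 + 285.6 = 2527.56
L = 2576.33 / 2527.56 × 100 = 101.9295
Paasche component (current-period weights):
ΣP(Year 1)Q(Year 1) = 10.26×105 + 6.44×156 + 2.65×86 + 1.44×169 = 1077.3 + 1004.64 + 227.9 + 243.36 = 2553.2
ΣP(Year 1)Q(Year 0) = 10.26×105 + 6.44×144 + 2.65×93 + 1.44×170 = 1077.3 + 927.36 + 246.45 + 244.8 = 2495.91
P = 2553.2 / 2495.91 × 100 = 102.2954
Fisher = √(L × P) = √(101.9295 × 102.2954) = 102.1123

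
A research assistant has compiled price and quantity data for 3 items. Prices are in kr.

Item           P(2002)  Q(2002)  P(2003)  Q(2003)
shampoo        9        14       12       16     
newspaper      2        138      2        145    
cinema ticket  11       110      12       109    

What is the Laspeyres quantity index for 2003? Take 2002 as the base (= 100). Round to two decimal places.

101.30

Laspeyres quantity index uses base-period prices as weights.
ΣP(2002)·Q(2003) = 9×16 + 2×145 + 11×109 = 144 + 290 + 1199 = 1633
ΣP(2002)·Q(2002) = 9×14 + 2×138 + 11×110 = 126 + 276 + 1210 = 1612
Index = 1633 / 1612 × 100 = 101.3027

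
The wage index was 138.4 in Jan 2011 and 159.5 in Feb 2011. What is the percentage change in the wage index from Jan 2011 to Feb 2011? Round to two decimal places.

15.25%

Change = (159.5 − 138.4) / 138.4 × 100
       = 21.1 / 138.4 × 100 = 15.2457%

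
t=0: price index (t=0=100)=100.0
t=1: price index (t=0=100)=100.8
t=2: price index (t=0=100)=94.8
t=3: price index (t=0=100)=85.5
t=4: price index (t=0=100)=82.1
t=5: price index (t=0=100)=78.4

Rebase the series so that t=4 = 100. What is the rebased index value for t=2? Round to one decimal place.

Rebased(t=2) = 94.8 / 82.1 × 100 = 115.4689

115.5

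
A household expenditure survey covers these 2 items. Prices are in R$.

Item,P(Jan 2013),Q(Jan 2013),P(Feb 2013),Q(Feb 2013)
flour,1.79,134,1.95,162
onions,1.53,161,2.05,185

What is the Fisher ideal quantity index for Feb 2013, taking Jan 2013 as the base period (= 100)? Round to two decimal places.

117.71

Laspeyres component (base-period weights):
ΣP(Jan 2013)Q(Feb 2013) = 1.79×162 + 1.53×185 = 289.98 + 283.05 = 573.03
ΣP(Jan 2013)Q(Jan 2013) = 1.79×134 + 1.53×161 = 239.86 + 246.33 = 486.19
L = 573.03 / 486.19 × 100 = 117.8613
Paasche component (current-period weights):
ΣP(Feb 2013)Q(Feb 2013) = 1.95×162 + 2.05×185 = 315.9 + 379.25 = 695.15
ΣP(Feb 2013)Q(Jan 2013) = 1.95×134 + 2.05×161 = 261.3 + 330.05 = 591.35
P = 695.15 / 591.35 × 100 = 117.5531
Fisher = √(L × P) = √(117.8613 × 117.5531) = 117.7071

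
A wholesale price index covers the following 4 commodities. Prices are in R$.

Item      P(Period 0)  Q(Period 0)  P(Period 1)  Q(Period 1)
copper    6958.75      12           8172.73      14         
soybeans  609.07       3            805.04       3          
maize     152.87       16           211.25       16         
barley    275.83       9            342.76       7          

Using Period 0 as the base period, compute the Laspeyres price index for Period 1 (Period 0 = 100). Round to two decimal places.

Laspeyres price index uses base-period quantities as weights.
ΣP(Period 1)·Q(Period 0) = 8172.73×12 + 805.04×3 + 211.25×16 + 342.76×9 = 98072.76 + 2415.12 + 3380 + 3084.84 = 106952.72
ΣP(Period 0)·Q(Period 0) = 6958.75×12 + 609.07×3 + 152.87×16 + 275.83×9 = 83505 + 1827.21 + 2445.92 + 2482.47 = 90260.6
Index = 106952.72 / 90260.6 × 100 = 118.4933

118.49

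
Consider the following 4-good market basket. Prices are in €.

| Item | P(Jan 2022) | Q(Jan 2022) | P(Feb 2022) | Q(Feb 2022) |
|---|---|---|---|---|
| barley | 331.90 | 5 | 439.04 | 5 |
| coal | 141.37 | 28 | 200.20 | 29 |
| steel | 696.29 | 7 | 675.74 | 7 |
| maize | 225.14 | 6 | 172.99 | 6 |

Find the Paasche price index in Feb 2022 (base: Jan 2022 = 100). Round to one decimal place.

Paasche price index uses current-period quantities as weights.
ΣP(Feb 2022)·Q(Feb 2022) = 439.04×5 + 200.20×29 + 675.74×7 + 172.99×6 = 2195.2 + 5805.8 + 4730.18 + 1037.94 = 13769.12
ΣP(Jan 2022)·Q(Feb 2022) = 331.90×5 + 141.37×29 + 696.29×7 + 225.14×6 = 1659.5 + 4099.73 + 4874.03 + 1350.84 = 11984.1
Index = 13769.12 / 11984.1 × 100 = 114.8949

114.9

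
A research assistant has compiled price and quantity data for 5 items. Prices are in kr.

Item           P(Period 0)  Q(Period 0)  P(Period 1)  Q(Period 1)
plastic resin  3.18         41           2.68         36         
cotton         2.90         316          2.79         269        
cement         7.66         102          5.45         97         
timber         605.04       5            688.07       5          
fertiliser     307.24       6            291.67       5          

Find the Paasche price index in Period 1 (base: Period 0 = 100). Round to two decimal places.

101.22

Paasche price index uses current-period quantities as weights.
ΣP(Period 1)·Q(Period 1) = 2.68×36 + 2.79×269 + 5.45×97 + 688.07×5 + 291.67×5 = 96.48 + 750.51 + 528.65 + 3440.35 + 1458.35 = 6274.34
ΣP(Period 0)·Q(Period 1) = 3.18×36 + 2.90×269 + 7.66×97 + 605.04×5 + 307.24×5 = 114.48 + 780.1 + 743.02 + 3025.2 + 1536.2 = 6199
Index = 6274.34 / 6199 × 100 = 101.2154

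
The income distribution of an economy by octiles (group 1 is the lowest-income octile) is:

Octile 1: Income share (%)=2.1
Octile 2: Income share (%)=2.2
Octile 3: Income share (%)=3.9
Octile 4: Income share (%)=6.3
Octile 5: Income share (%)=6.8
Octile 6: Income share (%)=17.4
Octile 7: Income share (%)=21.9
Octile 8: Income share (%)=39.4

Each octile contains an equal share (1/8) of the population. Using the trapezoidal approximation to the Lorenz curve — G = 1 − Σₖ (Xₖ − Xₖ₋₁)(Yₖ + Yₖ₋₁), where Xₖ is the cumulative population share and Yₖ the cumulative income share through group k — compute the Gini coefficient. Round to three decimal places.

Cumulative income shares Yₖ: 0.0210, 0.0430, 0.0820, 0.1450, 0.2130, 0.3870, 0.6060, 1.0000
Σ (Xₖ−Xₖ₋₁)(Yₖ+Yₖ₋₁) = (1/8)(0.0210+0.0000) + (1/8)(0.0430+0.0210) + (1/8)(0.0820+0.0430) + (1/8)(0.1450+0.0820) + (1/8)(0.2130+0.1450) + (1/8)(0.3870+0.2130) + (1/8)(0.6060+0.3870) + (1/8)(1.0000+0.6060)
  = 0.0026 + 0.0080 + 0.0156 + 0.0284 + 0.0448 + 0.0750 + 0.1241 + 0.2007 = 0.4993
G = 1 − 0.4993 = 0.5008

0.501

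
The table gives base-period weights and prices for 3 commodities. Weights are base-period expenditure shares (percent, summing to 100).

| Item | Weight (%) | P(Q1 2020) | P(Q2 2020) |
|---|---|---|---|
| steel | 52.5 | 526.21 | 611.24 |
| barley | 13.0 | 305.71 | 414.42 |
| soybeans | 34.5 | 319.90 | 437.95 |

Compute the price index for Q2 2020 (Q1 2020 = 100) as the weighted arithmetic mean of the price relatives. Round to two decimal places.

125.84

steel: 52.5 × (611.24/526.21) = 52.5 × 1.161589 = 60.9834
barley: 13.0 × (414.42/305.71) = 13.0 × 1.355598 = 17.6228
soybeans: 34.5 × (437.95/319.90) = 34.5 × 1.369022 = 47.2312
Index = Σ wᵢ·(p₁ᵢ/p₀ᵢ) = 60.9834 + 17.6228 + 47.2312 = 125.8375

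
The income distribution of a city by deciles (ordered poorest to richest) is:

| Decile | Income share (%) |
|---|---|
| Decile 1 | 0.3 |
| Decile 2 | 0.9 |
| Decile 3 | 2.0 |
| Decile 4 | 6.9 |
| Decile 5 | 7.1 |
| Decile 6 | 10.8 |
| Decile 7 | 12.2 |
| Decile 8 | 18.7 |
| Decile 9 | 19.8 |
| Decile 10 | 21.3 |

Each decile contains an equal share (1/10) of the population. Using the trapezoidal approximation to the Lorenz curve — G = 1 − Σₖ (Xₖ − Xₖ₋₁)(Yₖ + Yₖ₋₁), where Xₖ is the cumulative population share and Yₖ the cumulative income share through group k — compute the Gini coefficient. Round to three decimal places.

Cumulative income shares Yₖ: 0.0030, 0.0120, 0.0320, 0.1010, 0.1720, 0.2800, 0.4020, 0.5890, 0.7870, 1.0000
Σ (Xₖ−Xₖ₋₁)(Yₖ+Yₖ₋₁) = (1/10)(0.0030+0.0000) + (1/10)(0.0120+0.0030) + (1/10)(0.0320+0.0120) + (1/10)(0.1010+0.0320) + (1/10)(0.1720+0.1010) + (1/10)(0.2800+0.1720) + (1/10)(0.4020+0.2800) + (1/10)(0.5890+0.4020) + (1/10)(0.7870+0.5890) + (1/10)(1.0000+0.7870)
  = 0.0003 + 0.0015 + 0.0044 + 0.0133 + 0.0273 + 0.0452 + 0.0682 + 0.0991 + 0.1376 + 0.1787 = 0.5756
G = 1 − 0.5756 = 0.4244

0.424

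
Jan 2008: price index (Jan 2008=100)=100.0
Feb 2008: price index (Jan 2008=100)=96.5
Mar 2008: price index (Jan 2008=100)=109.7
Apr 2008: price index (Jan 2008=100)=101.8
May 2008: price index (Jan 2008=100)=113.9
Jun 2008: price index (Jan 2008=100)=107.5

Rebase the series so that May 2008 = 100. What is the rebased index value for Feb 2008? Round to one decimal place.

Rebased(Feb 2008) = 96.5 / 113.9 × 100 = 84.7234

84.7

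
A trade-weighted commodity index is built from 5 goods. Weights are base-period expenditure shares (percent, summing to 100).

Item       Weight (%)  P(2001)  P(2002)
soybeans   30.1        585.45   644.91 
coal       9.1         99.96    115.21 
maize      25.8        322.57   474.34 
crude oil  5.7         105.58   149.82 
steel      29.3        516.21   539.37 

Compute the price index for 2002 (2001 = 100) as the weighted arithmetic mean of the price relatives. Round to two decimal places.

120.29

soybeans: 30.1 × (644.91/585.45) = 30.1 × 1.101563 = 33.1570
coal: 9.1 × (115.21/99.96) = 9.1 × 1.152561 = 10.4883
maize: 25.8 × (474.34/322.57) = 25.8 × 1.470503 = 37.9390
crude oil: 5.7 × (149.82/105.58) = 5.7 × 1.419019 = 8.0884
steel: 29.3 × (539.37/516.21) = 29.3 × 1.044865 = 30.6146
Index = Σ wᵢ·(p₁ᵢ/p₀ᵢ) = 33.1570 + 10.4883 + 37.9390 + 8.0884 + 30.6146 = 120.2873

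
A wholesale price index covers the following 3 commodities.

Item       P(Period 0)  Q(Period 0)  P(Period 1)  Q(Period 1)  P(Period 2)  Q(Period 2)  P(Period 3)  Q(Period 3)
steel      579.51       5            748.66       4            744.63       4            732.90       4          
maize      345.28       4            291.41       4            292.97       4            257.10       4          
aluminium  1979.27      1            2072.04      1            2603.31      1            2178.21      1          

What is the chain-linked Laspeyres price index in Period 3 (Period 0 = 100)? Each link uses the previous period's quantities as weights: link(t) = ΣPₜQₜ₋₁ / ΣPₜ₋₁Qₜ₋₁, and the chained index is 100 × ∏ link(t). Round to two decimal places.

109.87

Link Period 0→Period 1:
ΣP(Period 1)Q(Period 0) = 748.66×5 + 291.41×4 + 2072.04×1 = 3743.3 + 1165.64 + 2072.04 = 6980.98
ΣP(Period 0)Q(Period 0) = 579.51×5 + 345.28×4 + 1979.27×1 = 2897.55 + 1381.12 + 1979.27 = 6257.94
link = 6980.98/6257.94 = 1.115540
Link Period 1→Period 2:
ΣP(Period 2)Q(Period 1) = 744.63×4 + 292.97×4 + 2603.31×1 = 2978.52 + 1171.88 + 2603.31 = 6753.71
ΣP(Period 1)Q(Period 1) = 748.66×4 + 291.41×4 + 2072.04×1 = 2994.64 + 1165.64 + 2072.04 = 6232.32
link = 6753.71/6232.32 = 1.083659
Link Period 2→Period 3:
ΣP(Period 3)Q(Period 2) = 732.90×4 + 257.10×4 + 2178.21×1 = 2931.6 + 1028.4 + 2178.21 = 6138.21
ΣP(Period 2)Q(Period 2) = 744.63×4 + 292.97×4 + 2603.31×1 = 2978.52 + 1171.88 + 2603.31 = 6753.71
link = 6138.21/6753.71 = 0.908865
Chained index = 100 × 1.115540 × 1.083659 × 0.908865 = 109.8695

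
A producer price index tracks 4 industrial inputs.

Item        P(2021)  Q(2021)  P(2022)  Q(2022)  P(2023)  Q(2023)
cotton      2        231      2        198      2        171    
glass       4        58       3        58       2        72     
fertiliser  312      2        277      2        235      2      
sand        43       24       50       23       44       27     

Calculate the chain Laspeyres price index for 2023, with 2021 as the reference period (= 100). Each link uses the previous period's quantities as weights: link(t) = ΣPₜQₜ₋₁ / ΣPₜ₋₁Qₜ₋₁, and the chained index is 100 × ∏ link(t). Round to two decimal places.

Link 2021→2022:
ΣP(2022)Q(2021) = 2×231 + 3×58 + 277×2 + 50×24 = 462 + 174 + 554 + 1200 = 2390
ΣP(2021)Q(2021) = 2×231 + 4×58 + 312×2 + 43×24 = 462 + 232 + 624 + 1032 = 2350
link = 2390/2350 = 1.017021
Link 2022→2023:
ΣP(2023)Q(2022) = 2×198 + 2×58 + 235×2 + 44×23 = 396 + 116 + 470 + 1012 = 1994
ΣP(2022)Q(2022) = 2×198 + 3×58 + 277×2 + 50×23 = 396 + 174 + 554 + 1150 = 2274
link = 1994/2274 = 0.876869
Chained index = 100 × 1.017021 × 0.876869 = 89.1794

89.18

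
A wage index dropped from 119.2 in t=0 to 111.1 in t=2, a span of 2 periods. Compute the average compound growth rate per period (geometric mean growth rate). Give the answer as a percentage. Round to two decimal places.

-3.46%

Growth factor = (111.1/119.2)^(1/2) = (0.932047)^(1/2) = 0.965426
Growth rate = 0.965426 − 1 = -0.034574 = -3.4574%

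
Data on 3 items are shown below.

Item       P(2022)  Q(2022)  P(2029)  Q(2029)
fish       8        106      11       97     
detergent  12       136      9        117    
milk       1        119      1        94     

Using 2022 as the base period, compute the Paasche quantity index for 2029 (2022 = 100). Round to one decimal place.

88.2

Paasche quantity index uses current-period prices as weights.
ΣP(2029)·Q(2029) = 11×97 + 9×117 + 1×94 = 1067 + 1053 + 94 = 2214
ΣP(2029)·Q(2022) = 11×106 + 9×136 + 1×119 = 1166 + 1224 + 119 = 2509
Index = 2214 / 2509 × 100 = 88.2423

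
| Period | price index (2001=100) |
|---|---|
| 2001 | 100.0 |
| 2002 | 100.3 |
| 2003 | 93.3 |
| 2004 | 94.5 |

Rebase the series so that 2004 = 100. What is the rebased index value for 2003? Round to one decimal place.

Rebased(2003) = 93.3 / 94.5 × 100 = 98.7302

98.7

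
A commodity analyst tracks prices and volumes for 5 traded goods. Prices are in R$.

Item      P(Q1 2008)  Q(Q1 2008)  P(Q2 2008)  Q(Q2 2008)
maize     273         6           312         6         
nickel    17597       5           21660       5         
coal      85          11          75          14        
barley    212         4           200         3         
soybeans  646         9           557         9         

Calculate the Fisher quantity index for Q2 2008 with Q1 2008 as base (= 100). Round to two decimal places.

100.03

Laspeyres component (base-period weights):
ΣP(Q1 2008)Q(Q2 2008) = 273×6 + 17597×5 + 85×14 + 212×3 + 646×9 = 1638 + 87985 + 1190 + 636 + 5814 = 97263
ΣP(Q1 2008)Q(Q1 2008) = 273×6 + 17597×5 + 85×11 + 212×4 + 646×9 = 1638 + 87985 + 935 + 848 + 5814 = 97220
L = 97263 / 97220 × 100 = 100.0442
Paasche component (current-period weights):
ΣP(Q2 2008)Q(Q2 2008) = 312×6 + 21660×5 + 75×14 + 200×3 + 557×9 = 1872 + 108300 + 1050 + 600 + 5013 = 116835
ΣP(Q2 2008)Q(Q1 2008) = 312×6 + 21660×5 + 75×11 + 200×4 + 557×9 = 1872 + 108300 + 825 + 800 + 5013 = 116810
P = 116835 / 116810 × 100 = 100.0214
Fisher = √(L × P) = √(100.0442 × 100.0214) = 100.0328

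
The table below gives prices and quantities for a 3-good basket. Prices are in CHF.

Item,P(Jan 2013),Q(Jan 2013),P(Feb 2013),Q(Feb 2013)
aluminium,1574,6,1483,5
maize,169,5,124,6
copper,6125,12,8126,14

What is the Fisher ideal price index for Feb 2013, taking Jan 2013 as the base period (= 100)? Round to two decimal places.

Laspeyres component (base-period weights):
ΣP(Feb 2013)Q(Jan 2013) = 1483×6 + 124×5 + 8126×12 = 8898 + 620 + 97512 = 107030
ΣP(Jan 2013)Q(Jan 2013) = 1574×6 + 169×5 + 6125×12 = 9444 + 845 + 73500 = 83789
L = 107030 / 83789 × 100 = 127.7375
Paasche component (current-period weights):
ΣP(Feb 2013)Q(Feb 2013) = 1483×5 + 124×6 + 8126×14 = 7415 + 744 + 113764 = 121923
ΣP(Jan 2013)Q(Feb 2013) = 1574×5 + 169×6 + 6125×14 = 7870 + 1014 + 85750 = 94634
P = 121923 / 94634 × 100 = 128.8364
Fisher = √(L × P) = √(127.7375 × 128.8364) = 128.2858

128.29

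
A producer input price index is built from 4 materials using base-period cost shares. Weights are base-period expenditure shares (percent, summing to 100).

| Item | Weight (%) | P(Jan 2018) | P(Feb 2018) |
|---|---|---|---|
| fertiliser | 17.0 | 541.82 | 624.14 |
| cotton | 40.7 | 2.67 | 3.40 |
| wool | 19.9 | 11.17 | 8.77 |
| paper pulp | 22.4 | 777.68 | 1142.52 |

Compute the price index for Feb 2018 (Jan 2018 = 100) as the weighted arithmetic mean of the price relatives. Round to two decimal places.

119.94

fertiliser: 17.0 × (624.14/541.82) = 17.0 × 1.151932 = 19.5829
cotton: 40.7 × (3.40/2.67) = 40.7 × 1.273408 = 51.8277
wool: 19.9 × (8.77/11.17) = 19.9 × 0.785139 = 15.6243
paper pulp: 22.4 × (1142.52/777.68) = 22.4 × 1.469139 = 32.9087
Index = Σ wᵢ·(p₁ᵢ/p₀ᵢ) = 19.5829 + 51.8277 + 15.6243 + 32.9087 = 119.9435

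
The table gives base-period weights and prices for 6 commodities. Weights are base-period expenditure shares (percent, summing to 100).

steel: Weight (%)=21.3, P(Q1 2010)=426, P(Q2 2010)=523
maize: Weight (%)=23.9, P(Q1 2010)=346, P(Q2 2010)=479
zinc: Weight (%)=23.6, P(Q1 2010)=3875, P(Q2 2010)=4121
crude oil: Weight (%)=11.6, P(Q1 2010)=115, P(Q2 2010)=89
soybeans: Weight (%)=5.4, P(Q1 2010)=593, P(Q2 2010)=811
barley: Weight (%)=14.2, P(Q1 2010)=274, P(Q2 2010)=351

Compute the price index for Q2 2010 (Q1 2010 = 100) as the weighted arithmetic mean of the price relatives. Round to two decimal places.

118.89

steel: 21.3 × (523/426) = 21.3 × 1.227700 = 26.1500
maize: 23.9 × (479/346) = 23.9 × 1.384393 = 33.0870
zinc: 23.6 × (4121/3875) = 23.6 × 1.063484 = 25.0982
crude oil: 11.6 × (89/115) = 11.6 × 0.773913 = 8.9774
soybeans: 5.4 × (811/593) = 5.4 × 1.367622 = 7.3852
barley: 14.2 × (351/274) = 14.2 × 1.281022 = 18.1905
Index = Σ wᵢ·(p₁ᵢ/p₀ᵢ) = 26.1500 + 33.0870 + 25.0982 + 8.9774 + 7.3852 + 18.1905 = 118.8883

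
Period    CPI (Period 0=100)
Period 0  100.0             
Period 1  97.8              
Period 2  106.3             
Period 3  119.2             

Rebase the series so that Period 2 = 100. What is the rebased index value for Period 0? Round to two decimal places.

94.07

Rebased(Period 0) = 100.0 / 106.3 × 100 = 94.0734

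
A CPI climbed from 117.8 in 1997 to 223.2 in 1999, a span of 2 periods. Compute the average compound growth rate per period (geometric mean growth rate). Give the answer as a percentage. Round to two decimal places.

37.65%

Growth factor = (223.2/117.8)^(1/2) = (1.894737)^(1/2) = 1.376494
Growth rate = 1.376494 − 1 = 0.376494 = 37.6494%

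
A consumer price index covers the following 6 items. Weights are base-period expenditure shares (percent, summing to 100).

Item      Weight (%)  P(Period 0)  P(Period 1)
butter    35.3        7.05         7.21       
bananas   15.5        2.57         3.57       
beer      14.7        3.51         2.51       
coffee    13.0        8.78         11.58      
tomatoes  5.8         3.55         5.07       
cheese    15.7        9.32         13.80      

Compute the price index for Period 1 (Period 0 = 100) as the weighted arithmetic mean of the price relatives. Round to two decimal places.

butter: 35.3 × (7.21/7.05) = 35.3 × 1.022695 = 36.1011
bananas: 15.5 × (3.57/2.57) = 15.5 × 1.389105 = 21.5311
beer: 14.7 × (2.51/3.51) = 14.7 × 0.715100 = 10.5120
coffee: 13.0 × (11.58/8.78) = 13.0 × 1.318907 = 17.1458
tomatoes: 5.8 × (5.07/3.55) = 5.8 × 1.428169 = 8.2834
cheese: 15.7 × (13.80/9.32) = 15.7 × 1.480687 = 23.2468
Index = Σ wᵢ·(p₁ᵢ/p₀ᵢ) = 36.1011 + 21.5311 + 10.5120 + 17.1458 + 8.2834 + 23.2468 = 116.8202

116.82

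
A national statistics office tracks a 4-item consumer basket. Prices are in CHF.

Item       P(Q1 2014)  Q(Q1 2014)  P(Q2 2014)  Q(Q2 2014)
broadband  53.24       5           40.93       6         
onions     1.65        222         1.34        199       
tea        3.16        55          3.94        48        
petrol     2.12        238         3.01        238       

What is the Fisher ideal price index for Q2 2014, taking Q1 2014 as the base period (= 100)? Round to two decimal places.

109.10

Laspeyres component (base-period weights):
ΣP(Q2 2014)Q(Q1 2014) = 40.93×5 + 1.34×222 + 3.94×55 + 3.01×238 = 204.65 + 297.48 + 216.7 + 716.38 = 1435.21
ΣP(Q1 2014)Q(Q1 2014) = 53.24×5 + 1.65×222 + 3.16×55 + 2.12×238 = 266.2 + 366.3 + 173.8 + 504.56 = 1310.86
L = 1435.21 / 1310.86 × 100 = 109.4861
Paasche component (current-period weights):
ΣP(Q2 2014)Q(Q2 2014) = 40.93×6 + 1.34×199 + 3.94×48 + 3.01×238 = 245.58 + 266.66 + 189.12 + 716.38 = 1417.74
ΣP(Q1 2014)Q(Q2 2014) = 53.24×6 + 1.65×199 + 3.16×48 + 2.12×238 = 319.44 + 328.35 + 151.68 + 504.56 = 1304.03
P = 1417.74 / 1304.03 × 100 = 108.7199
Fisher = √(L × P) = √(109.4861 × 108.7199) = 109.1023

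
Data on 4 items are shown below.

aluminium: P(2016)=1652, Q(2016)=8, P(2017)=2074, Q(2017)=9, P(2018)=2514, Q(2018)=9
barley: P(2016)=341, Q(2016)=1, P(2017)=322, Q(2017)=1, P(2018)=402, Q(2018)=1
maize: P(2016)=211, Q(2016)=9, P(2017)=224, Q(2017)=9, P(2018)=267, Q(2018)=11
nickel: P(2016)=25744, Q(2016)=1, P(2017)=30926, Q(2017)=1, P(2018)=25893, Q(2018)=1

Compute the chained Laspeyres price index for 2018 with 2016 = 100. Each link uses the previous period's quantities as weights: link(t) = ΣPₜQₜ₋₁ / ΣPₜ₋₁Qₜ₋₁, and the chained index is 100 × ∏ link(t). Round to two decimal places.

119.60

Link 2016→2017:
ΣP(2017)Q(2016) = 2074×8 + 322×1 + 224×9 + 30926×1 = 16592 + 322 + 2016 + 30926 = 49856
ΣP(2016)Q(2016) = 1652×8 + 341×1 + 211×9 + 25744×1 = 13216 + 341 + 1899 + 25744 = 41200
link = 49856/41200 = 1.210097
Link 2017→2018:
ΣP(2018)Q(2017) = 2514×9 + 402×1 + 267×9 + 25893×1 = 22626 + 402 + 2403 + 25893 = 51324
ΣP(2017)Q(2017) = 2074×9 + 322×1 + 224×9 + 30926×1 = 18666 + 322 + 2016 + 30926 = 51930
link = 51324/51930 = 0.988330
Chained index = 100 × 1.210097 × 0.988330 = 119.5976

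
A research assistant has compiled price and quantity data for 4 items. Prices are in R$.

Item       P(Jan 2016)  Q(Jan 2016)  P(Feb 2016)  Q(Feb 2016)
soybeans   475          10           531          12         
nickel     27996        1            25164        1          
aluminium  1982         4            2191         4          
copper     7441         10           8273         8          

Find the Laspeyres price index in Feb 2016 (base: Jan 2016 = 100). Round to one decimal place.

Laspeyres price index uses base-period quantities as weights.
ΣP(Feb 2016)·Q(Jan 2016) = 531×10 + 25164×1 + 2191×4 + 8273×10 = 5310 + 25164 + 8764 + 82730 = 121968
ΣP(Jan 2016)·Q(Jan 2016) = 475×10 + 27996×1 + 1982×4 + 7441×10 = 4750 + 27996 + 7928 + 74410 = 115084
Index = 121968 / 115084 × 100 = 105.9817

106.0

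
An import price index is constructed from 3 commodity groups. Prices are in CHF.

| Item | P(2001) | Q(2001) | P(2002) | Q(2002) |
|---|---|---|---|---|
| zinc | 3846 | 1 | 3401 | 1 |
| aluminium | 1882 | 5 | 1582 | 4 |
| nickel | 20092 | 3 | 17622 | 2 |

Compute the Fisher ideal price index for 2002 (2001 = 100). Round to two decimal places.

87.25

Laspeyres component (base-period weights):
ΣP(2002)Q(2001) = 3401×1 + 1582×5 + 17622×3 = 3401 + 7910 + 52866 = 64177
ΣP(2001)Q(2001) = 3846×1 + 1882×5 + 20092×3 = 3846 + 9410 + 60276 = 73532
L = 64177 / 73532 × 100 = 87.2776
Paasche component (current-period weights):
ΣP(2002)Q(2002) = 3401×1 + 1582×4 + 17622×2 = 3401 + 6328 + 35244 = 44973
ΣP(2001)Q(2002) = 3846×1 + 1882×4 + 20092×2 = 3846 + 7528 + 40184 = 51558
P = 44973 / 51558 × 100 = 87.2280
Fisher = √(L × P) = √(87.2776 × 87.2280) = 87.2528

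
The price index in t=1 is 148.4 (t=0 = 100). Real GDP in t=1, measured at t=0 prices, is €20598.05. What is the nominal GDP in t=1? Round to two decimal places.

30567.51

Nominal = Real × (Index/100) = 20598.05 × (148.4/100)
        = 20598.05 × 1.484 = 30567.5062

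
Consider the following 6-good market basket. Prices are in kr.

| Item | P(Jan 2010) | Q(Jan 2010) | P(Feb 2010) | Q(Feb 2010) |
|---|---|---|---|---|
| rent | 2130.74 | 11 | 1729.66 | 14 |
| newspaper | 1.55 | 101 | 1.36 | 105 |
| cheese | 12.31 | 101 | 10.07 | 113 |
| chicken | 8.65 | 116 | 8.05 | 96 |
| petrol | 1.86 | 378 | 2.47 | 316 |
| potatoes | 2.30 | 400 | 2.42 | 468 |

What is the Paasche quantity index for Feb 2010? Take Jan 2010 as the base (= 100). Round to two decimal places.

Paasche quantity index uses current-period prices as weights.
ΣP(Feb 2010)·Q(Feb 2010) = 1729.66×14 + 1.36×105 + 10.07×113 + 8.05×96 + 2.47×316 + 2.42×468 = 24215.24 + 142.8 + 1137.91 + 772.8 + 780.52 + 1132.56 = 28181.83
ΣP(Feb 2010)·Q(Jan 2010) = 1729.66×11 + 1.36×101 + 10.07×101 + 8.05×116 + 2.47×378 + 2.42×400 = 19026.26 + 137.36 + 1017.07 + 933.8 + 933.66 + 968 = 23016.15
Index = 28181.83 / 23016.15 × 100 = 122.4437

122.44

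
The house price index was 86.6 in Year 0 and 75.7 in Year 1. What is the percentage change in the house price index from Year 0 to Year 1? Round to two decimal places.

Change = (75.7 − 86.6) / 86.6 × 100
       = -10.9 / 86.6 × 100 = -12.5866%

-12.59%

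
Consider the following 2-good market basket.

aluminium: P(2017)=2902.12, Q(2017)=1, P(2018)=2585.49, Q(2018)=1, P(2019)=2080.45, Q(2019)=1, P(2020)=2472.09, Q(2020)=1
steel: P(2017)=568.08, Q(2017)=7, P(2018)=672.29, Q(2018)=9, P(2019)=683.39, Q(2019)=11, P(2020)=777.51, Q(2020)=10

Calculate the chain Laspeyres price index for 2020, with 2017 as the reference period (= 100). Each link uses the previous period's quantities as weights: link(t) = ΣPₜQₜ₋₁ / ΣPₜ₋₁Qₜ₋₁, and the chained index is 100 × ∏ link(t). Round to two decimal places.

Link 2017→2018:
ΣP(2018)Q(2017) = 2585.49×1 + 672.29×7 = 2585.49 + 4706.03 = 7291.52
ΣP(2017)Q(2017) = 2902.12×1 + 568.08×7 = 2902.12 + 3976.56 = 6878.68
link = 7291.52/6878.68 = 1.060017
Link 2018→2019:
ΣP(2019)Q(2018) = 2080.45×1 + 683.39×9 = 2080.45 + 6150.51 = 8230.96
ΣP(2018)Q(2018) = 2585.49×1 + 672.29×9 = 2585.49 + 6050.61 = 8636.1
link = 8230.96/8636.1 = 0.953088
Link 2019→2020:
ΣP(2020)Q(2019) = 2472.09×1 + 777.51×11 = 2472.09 + 8552.61 = 11024.7
ΣP(2019)Q(2019) = 2080.45×1 + 683.39×11 = 2080.45 + 7517.29 = 9597.74
link = 11024.7/9597.74 = 1.148677
Chained index = 100 × 1.060017 × 0.953088 × 1.148677 = 116.0496

116.05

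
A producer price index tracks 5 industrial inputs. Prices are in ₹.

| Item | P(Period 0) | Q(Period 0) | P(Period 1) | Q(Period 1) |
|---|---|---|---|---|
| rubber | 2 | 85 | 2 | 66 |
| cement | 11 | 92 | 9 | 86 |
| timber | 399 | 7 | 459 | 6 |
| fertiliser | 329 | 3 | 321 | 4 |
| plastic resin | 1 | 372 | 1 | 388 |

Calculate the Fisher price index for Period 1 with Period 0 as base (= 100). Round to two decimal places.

103.49

Laspeyres component (base-period weights):
ΣP(Period 1)Q(Period 0) = 2×85 + 9×92 + 459×7 + 321×3 + 1×372 = 170 + 828 + 3213 + 963 + 372 = 5546
ΣP(Period 0)Q(Period 0) = 2×85 + 11×92 + 399×7 + 329×3 + 1×372 = 170 + 1012 + 2793 + 987 + 372 = 5334
L = 5546 / 5334 × 100 = 103.9745
Paasche component (current-period weights):
ΣP(Period 1)Q(Period 1) = 2×66 + 9×86 + 459×6 + 321×4 + 1×388 = 132 + 774 + 2754 + 1284 + 388 = 5332
ΣP(Period 0)Q(Period 1) = 2×66 + 11×86 + 399×6 + 329×4 + 1×388 = 132 + 946 + 2394 + 1316 + 388 = 5176
P = 5332 / 5176 × 100 = 103.0139
Fisher = √(L × P) = √(103.9745 × 103.0139) = 103.4931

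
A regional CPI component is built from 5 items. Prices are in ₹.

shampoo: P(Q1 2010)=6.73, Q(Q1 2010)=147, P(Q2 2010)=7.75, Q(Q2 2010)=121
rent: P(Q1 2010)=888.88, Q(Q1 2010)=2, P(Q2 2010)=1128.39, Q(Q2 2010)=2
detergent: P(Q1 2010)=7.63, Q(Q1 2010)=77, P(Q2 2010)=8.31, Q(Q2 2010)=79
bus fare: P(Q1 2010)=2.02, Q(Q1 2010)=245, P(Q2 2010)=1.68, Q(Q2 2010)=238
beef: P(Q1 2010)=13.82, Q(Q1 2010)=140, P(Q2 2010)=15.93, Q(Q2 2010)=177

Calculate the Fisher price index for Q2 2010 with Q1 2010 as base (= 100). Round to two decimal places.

Laspeyres component (base-period weights):
ΣP(Q2 2010)Q(Q1 2010) = 7.75×147 + 1128.39×2 + 8.31×77 + 1.68×245 + 15.93×140 = 1139.25 + 2256.78 + 639.87 + 411.6 + 2230.2 = 6677.7
ΣP(Q1 2010)Q(Q1 2010) = 6.73×147 + 888.88×2 + 7.63×77 + 2.02×245 + 13.82×140 = 989.31 + 1777.76 + 587.51 + 494.9 + 1934.8 = 5784.28
L = 6677.7 / 5784.28 × 100 = 115.4457
Paasche component (current-period weights):
ΣP(Q2 2010)Q(Q2 2010) = 7.75×121 + 1128.39×2 + 8.31×79 + 1.68×238 + 15.93×177 = 937.75 + 2256.78 + 656.49 + 399.84 + 2819.61 = 7070.47
ΣP(Q1 2010)Q(Q2 2010) = 6.73×121 + 888.88×2 + 7.63×79 + 2.02×238 + 13.82×177 = 814.33 + 1777.76 + 602.77 + 480.76 + 2446.14 = 6121.76
P = 7070.47 / 6121.76 × 100 = 115.4973
Fisher = √(L × P) = √(115.4457 × 115.4973) = 115.4715

115.47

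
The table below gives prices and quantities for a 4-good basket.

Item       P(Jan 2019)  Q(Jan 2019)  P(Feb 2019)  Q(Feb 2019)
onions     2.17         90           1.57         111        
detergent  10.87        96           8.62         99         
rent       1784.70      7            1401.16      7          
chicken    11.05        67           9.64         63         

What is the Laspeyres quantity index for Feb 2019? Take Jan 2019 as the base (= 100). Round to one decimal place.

100.2

Laspeyres quantity index uses base-period prices as weights.
ΣP(Jan 2019)·Q(Feb 2019) = 2.17×111 + 10.87×99 + 1784.70×7 + 11.05×63 = 240.87 + 1076.13 + 12492.9 + 696.15 = 14506.05
ΣP(Jan 2019)·Q(Jan 2019) = 2.17×90 + 10.87×96 + 1784.70×7 + 11.05×67 = 195.3 + 1043.52 + 12492.9 + 740.35 = 14472.07
Index = 14506.05 / 14472.07 × 100 = 100.2348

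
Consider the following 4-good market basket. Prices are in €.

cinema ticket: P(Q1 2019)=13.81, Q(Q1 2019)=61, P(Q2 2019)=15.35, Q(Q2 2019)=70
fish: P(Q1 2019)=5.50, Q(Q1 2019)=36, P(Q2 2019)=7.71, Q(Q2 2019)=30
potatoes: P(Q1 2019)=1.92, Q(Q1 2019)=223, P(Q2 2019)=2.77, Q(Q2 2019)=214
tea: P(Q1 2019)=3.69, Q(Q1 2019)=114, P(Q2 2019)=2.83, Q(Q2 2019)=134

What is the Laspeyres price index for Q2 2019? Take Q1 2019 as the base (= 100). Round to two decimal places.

114.03

Laspeyres price index uses base-period quantities as weights.
ΣP(Q2 2019)·Q(Q1 2019) = 15.35×61 + 7.71×36 + 2.77×223 + 2.83×114 = 936.35 + 277.56 + 617.71 + 322.62 = 2154.24
ΣP(Q1 2019)·Q(Q1 2019) = 13.81×61 + 5.50×36 + 1.92×223 + 3.69×114 = 842.41 + 198 + 428.16 + 420.66 = 1889.23
Index = 2154.24 / 1889.23 × 100 = 114.0274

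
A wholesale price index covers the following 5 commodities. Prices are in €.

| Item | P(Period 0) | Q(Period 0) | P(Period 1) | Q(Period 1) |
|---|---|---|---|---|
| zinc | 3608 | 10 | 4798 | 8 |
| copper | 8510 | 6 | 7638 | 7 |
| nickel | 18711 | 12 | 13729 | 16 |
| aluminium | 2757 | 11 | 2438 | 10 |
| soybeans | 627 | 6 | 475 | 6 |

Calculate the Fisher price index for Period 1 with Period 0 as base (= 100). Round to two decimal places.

Laspeyres component (base-period weights):
ΣP(Period 1)Q(Period 0) = 4798×10 + 7638×6 + 13729×12 + 2438×11 + 475×6 = 47980 + 45828 + 164748 + 26818 + 2850 = 288224
ΣP(Period 0)Q(Period 0) = 3608×10 + 8510×6 + 18711×12 + 2757×11 + 627×6 = 36080 + 51060 + 224532 + 30327 + 3762 = 345761
L = 288224 / 345761 × 100 = 83.3593
Paasche component (current-period weights):
ΣP(Period 1)Q(Period 1) = 4798×8 + 7638×7 + 13729×16 + 2438×10 + 475×6 = 38384 + 53466 + 219664 + 24380 + 2850 = 338744
ΣP(Period 0)Q(Period 1) = 3608×8 + 8510×7 + 18711×16 + 2757×10 + 627×6 = 28864 + 59570 + 299376 + 27570 + 3762 = 419142
P = 338744 / 419142 × 100 = 80.8184
Fisher = √(L × P) = √(83.3593 × 80.8184) = 82.0790

82.08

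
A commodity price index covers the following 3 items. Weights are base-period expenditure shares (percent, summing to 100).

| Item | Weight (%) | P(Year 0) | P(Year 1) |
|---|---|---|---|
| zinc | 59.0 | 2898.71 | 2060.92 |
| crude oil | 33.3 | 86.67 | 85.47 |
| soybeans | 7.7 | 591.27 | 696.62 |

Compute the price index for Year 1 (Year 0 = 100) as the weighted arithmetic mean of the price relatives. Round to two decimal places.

zinc: 59.0 × (2060.92/2898.71) = 59.0 × 0.710978 = 41.9477
crude oil: 33.3 × (85.47/86.67) = 33.3 × 0.986154 = 32.8389
soybeans: 7.7 × (696.62/591.27) = 7.7 × 1.178176 = 9.0720
Index = Σ wᵢ·(p₁ᵢ/p₀ᵢ) = 41.9477 + 32.8389 + 9.0720 = 83.8586

83.86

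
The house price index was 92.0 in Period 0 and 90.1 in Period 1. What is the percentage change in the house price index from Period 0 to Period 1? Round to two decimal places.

Change = (90.1 − 92.0) / 92.0 × 100
       = -1.9 / 92.0 × 100 = -2.0652%

-2.07%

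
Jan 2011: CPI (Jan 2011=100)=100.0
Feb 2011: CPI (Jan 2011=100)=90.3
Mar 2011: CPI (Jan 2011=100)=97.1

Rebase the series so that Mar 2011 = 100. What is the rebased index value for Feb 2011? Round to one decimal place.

93.0

Rebased(Feb 2011) = 90.3 / 97.1 × 100 = 92.9969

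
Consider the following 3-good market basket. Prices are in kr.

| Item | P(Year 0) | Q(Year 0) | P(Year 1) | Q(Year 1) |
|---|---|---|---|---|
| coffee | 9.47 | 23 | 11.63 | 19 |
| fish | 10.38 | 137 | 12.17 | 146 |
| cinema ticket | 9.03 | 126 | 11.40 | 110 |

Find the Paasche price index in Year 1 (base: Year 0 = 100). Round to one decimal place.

120.9

Paasche price index uses current-period quantities as weights.
ΣP(Year 1)·Q(Year 1) = 11.63×19 + 12.17×146 + 11.40×110 = 220.97 + 1776.82 + 1254 = 3251.79
ΣP(Year 0)·Q(Year 1) = 9.47×19 + 10.38×146 + 9.03×110 = 179.93 + 1515.48 + 993.3 = 2688.71
Index = 3251.79 / 2688.71 × 100 = 120.9424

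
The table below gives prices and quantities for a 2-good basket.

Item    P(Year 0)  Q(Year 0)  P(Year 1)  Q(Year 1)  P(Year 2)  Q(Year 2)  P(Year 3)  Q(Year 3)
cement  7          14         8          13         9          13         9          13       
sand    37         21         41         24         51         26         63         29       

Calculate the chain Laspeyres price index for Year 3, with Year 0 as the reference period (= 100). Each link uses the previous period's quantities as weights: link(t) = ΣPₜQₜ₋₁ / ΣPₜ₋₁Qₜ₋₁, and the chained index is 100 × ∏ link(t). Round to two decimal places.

166.69

Link Year 0→Year 1:
ΣP(Year 1)Q(Year 0) = 8×14 + 41×21 = 112 + 861 = 973
ΣP(Year 0)Q(Year 0) = 7×14 + 37×21 = 98 + 777 = 875
link = 973/875 = 1.112000
Link Year 1→Year 2:
ΣP(Year 2)Q(Year 1) = 9×13 + 51×24 = 117 + 1224 = 1341
ΣP(Year 1)Q(Year 1) = 8×13 + 41×24 = 104 + 984 = 1088
link = 1341/1088 = 1.232537
Link Year 2→Year 3:
ΣP(Year 3)Q(Year 2) = 9×13 + 63×26 = 117 + 1638 = 1755
ΣP(Year 2)Q(Year 2) = 9×13 + 51×26 = 117 + 1326 = 1443
link = 1755/1443 = 1.216216
Chained index = 100 × 1.112000 × 1.232537 × 1.216216 = 166.6923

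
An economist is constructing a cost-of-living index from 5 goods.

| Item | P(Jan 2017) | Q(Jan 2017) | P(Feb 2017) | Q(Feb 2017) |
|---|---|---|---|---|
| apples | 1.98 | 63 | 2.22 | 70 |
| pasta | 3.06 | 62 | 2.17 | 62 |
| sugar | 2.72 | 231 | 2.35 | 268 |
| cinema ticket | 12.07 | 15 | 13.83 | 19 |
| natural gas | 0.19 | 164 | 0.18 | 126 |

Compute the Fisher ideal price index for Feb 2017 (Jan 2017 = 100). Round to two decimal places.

91.62

Laspeyres component (base-period weights):
ΣP(Feb 2017)Q(Jan 2017) = 2.22×63 + 2.17×62 + 2.35×231 + 13.83×15 + 0.18×164 = 139.86 + 134.54 + 542.85 + 207.45 + 29.52 = 1054.22
ΣP(Jan 2017)Q(Jan 2017) = 1.98×63 + 3.06×62 + 2.72×231 + 12.07×15 + 0.19×164 = 124.74 + 189.72 + 628.32 + 181.05 + 31.16 = 1154.99
L = 1054.22 / 1154.99 × 100 = 91.2752
Paasche component (current-period weights):
ΣP(Feb 2017)Q(Feb 2017) = 2.22×70 + 2.17×62 + 2.35×268 + 13.83×19 + 0.18×126 = 155.4 + 134.54 + 629.8 + 262.77 + 22.68 = 1205.19
ΣP(Jan 2017)Q(Feb 2017) = 1.98×70 + 3.06×62 + 2.72×268 + 12.07×19 + 0.19×126 = 138.6 + 189.72 + 728.96 + 229.33 + 23.94 = 1310.55
P = 1205.19 / 1310.55 × 100 = 91.9606
Fisher = √(L × P) = √(91.2752 × 91.9606) = 91.6173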